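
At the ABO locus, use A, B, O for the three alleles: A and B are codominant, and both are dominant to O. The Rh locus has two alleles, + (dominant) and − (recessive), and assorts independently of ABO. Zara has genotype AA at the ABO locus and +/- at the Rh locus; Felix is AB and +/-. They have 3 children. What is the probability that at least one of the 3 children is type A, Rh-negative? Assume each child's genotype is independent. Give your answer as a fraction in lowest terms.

169/512

ABO cross AA × AB → 1/2 A, 1/2 AB.
Rh cross +/- × +/- → 3/4 Rh+, 1/4 Rh-; so P(type A, Rh-negative) = 1/2 × 1/4 = 1/8 per child.
P(none) = (7/8)^3 = 343/512; P(at least one) = 1 − 343/512 = 169/512.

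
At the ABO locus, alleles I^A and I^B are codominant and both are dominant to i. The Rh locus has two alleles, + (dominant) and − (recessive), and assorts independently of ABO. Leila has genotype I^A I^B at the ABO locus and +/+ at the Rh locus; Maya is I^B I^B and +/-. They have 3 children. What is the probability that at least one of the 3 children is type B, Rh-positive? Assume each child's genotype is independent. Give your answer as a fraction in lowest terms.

7/8

ABO cross I^A I^B × I^B I^B → 1/2 B, 1/2 AB.
Rh cross +/+ × +/- → 1 Rh+; so P(type B, Rh-positive) = 1/2 × 1 = 1/2 per child.
P(none) = (1/2)^3 = 1/8; P(at least one) = 1 − 1/8 = 7/8.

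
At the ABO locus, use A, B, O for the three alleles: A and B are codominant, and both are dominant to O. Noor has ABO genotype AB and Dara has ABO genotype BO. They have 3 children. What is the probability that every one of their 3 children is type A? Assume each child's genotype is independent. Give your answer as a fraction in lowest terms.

1/64

ABO cross AB × BO → 1/4 A, 1/2 B, 1/4 AB.
So P(type A) = 1/4 per child.
All 3 independent: (1/4)^3 = 1/64.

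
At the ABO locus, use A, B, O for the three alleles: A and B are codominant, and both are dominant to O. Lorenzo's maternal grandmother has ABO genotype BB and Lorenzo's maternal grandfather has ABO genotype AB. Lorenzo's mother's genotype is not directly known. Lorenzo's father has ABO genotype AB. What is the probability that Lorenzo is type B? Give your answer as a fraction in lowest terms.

3/8

Lorenzo's mother's ABO genotype from BB × AB: 1/2 AB, 1/2 BB.
Crossing each possibility with the father AB and summing P(type B): 1/2·1/4 + 1/2·1/2 = 3/8.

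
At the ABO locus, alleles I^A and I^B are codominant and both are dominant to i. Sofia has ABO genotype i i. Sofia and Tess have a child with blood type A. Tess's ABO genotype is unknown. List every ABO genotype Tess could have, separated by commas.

I^A I^A, I^A I^B, I^A i

For each candidate genotype of Tess, check whether crossing it with i i can produce every observed child phenotype.
  I^A I^A → possible child types {A} ✓
  I^A I^B → possible child types {A, B} ✓
  I^A i → possible child types {O, A} ✓
  I^B I^B → possible child types {B} ✗
  I^B i → possible child types {O, B} ✗
  i i → possible child types {O} ✗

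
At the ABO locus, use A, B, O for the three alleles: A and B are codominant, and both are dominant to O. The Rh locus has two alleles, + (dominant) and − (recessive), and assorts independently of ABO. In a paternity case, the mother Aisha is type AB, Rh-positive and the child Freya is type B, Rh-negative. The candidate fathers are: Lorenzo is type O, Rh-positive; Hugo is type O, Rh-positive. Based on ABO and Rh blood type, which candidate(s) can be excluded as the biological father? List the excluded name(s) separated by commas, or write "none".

none

A candidate is excluded only if no genotype consistent with his phenotype could produce a type B, Rh-negative child with a type AB, Rh-positive mother.
Every candidate has at least one consistent genotype combination, so none can be excluded.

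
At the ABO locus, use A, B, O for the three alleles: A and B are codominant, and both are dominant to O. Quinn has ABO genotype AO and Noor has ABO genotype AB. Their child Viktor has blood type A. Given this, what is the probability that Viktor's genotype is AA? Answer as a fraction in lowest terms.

Cross AO × AB → 1/4 AA, 1/4 AB, 1/4 AO, 1/4 BO.
Type-A genotypes among offspring: AA (1/4), AO (1/4); total 1/2.
P(AA | type A) = (1/4) / (1/2) = 1/2.

1/2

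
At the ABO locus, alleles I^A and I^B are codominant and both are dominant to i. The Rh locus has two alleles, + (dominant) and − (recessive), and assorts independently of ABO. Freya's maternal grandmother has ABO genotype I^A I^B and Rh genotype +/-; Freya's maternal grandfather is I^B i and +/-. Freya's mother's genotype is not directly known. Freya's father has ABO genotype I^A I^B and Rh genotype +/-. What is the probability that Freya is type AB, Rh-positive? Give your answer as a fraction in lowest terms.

9/32

Freya's mother's ABO genotype from I^A I^B × I^B i: 1/4 I^A I^B, 1/4 I^A i, 1/4 I^B I^B, 1/4 I^B i.
Crossing each possibility with the father I^A I^B and summing P(type AB): 1/4·1/2 + 1/4·1/4 + 1/4·1/2 + 1/4·1/4 = 3/8.
Similarly for Rh via the mother's Rh distribution: P(Rh+) = 3/4.
Independent loci: 3/8 × 3/4 = 9/32.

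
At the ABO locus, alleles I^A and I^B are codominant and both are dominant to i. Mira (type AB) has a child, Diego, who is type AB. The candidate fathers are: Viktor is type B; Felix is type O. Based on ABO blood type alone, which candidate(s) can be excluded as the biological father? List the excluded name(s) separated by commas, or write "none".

Felix

A candidate is excluded only if no genotype consistent with his phenotype could produce a type AB child with a type AB mother.
Felix (type O): no genotype consistent with that phenotype can produce a type-AB child with a type-AB mother.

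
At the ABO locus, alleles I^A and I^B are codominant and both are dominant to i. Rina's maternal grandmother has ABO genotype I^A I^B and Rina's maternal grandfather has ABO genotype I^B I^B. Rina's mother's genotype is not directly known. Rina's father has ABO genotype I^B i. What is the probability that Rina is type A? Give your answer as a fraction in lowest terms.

Rina's mother's ABO genotype from I^A I^B × I^B I^B: 1/2 I^A I^B, 1/2 I^B I^B.
Crossing each possibility with the father I^B i and summing P(type A): 1/2·1/4 + 1/2·0 = 1/8.

1/8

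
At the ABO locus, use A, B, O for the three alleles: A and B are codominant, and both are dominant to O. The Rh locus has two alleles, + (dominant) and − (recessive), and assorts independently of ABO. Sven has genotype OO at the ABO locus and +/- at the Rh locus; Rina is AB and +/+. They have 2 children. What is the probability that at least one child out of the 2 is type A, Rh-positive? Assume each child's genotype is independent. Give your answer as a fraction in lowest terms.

3/4

ABO cross OO × AB → 1/2 A, 1/2 B.
Rh cross +/- × +/+ → 1 Rh+; so P(type A, Rh-positive) = 1/2 × 1 = 1/2 per child.
P(none) = (1/2)^2 = 1/4; P(at least one) = 1 − 1/4 = 3/4.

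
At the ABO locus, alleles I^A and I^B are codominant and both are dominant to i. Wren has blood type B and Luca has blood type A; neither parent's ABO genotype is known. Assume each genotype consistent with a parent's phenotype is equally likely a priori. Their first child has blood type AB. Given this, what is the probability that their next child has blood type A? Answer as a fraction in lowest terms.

5/36

Possible genotypes: Wren ∈ {I^B I^B, I^B i}; Luca ∈ {I^A I^A, I^A i}.
Weight each parental genotype pair by prior × P(type-AB child):
  I^B I^B × I^A I^A: posterior weight 4/9; P(next child type A) = 0.
  I^B I^B × I^A i: posterior weight 2/9; P(next child type A) = 0.
  I^B i × I^A I^A: posterior weight 2/9; P(next child type A) = 1/2.
  I^B i × I^A i: posterior weight 1/9; P(next child type A) = 1/4.
Weighted sum = 5/36.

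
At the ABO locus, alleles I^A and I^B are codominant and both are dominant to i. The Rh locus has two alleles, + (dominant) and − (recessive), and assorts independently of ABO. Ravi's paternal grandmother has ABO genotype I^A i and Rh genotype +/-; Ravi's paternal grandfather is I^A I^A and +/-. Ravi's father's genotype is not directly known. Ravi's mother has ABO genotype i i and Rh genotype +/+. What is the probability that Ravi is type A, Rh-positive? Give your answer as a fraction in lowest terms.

Ravi's father's ABO genotype from I^A i × I^A I^A: 1/2 I^A I^A, 1/2 I^A i.
Crossing each possibility with the mother i i and summing P(type A): 1/2·1 + 1/2·1/2 = 3/4.
Similarly for Rh via the father's Rh distribution: P(Rh+) = 1.
Independent loci: 3/4 × 1 = 3/4.

3/4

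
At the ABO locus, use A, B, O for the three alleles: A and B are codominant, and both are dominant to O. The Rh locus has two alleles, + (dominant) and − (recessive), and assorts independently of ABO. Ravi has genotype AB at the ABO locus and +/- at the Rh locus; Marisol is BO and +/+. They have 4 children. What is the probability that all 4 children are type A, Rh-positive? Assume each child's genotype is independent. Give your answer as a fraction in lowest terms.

1/256

ABO cross AB × BO → 1/4 A, 1/2 B, 1/4 AB.
Rh cross +/- × +/+ → 1 Rh+; so P(type A, Rh-positive) = 1/4 × 1 = 1/4 per child.
All 4 independent: (1/4)^4 = 1/256.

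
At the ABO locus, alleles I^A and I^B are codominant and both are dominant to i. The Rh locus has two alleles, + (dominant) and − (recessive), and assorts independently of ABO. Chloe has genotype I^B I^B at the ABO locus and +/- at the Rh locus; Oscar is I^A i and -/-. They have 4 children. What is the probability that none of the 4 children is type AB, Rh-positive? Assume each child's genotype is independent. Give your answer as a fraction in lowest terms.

81/256

ABO cross I^B I^B × I^A i → 1/2 B, 1/2 AB.
Rh cross +/- × -/- → 1/2 Rh+, 1/2 Rh-; so P(type AB, Rh-positive) = 1/2 × 1/2 = 1/4 per child.
P(not type AB, Rh-positive) = 3/4 for one child; (3/4)^4 = 81/256.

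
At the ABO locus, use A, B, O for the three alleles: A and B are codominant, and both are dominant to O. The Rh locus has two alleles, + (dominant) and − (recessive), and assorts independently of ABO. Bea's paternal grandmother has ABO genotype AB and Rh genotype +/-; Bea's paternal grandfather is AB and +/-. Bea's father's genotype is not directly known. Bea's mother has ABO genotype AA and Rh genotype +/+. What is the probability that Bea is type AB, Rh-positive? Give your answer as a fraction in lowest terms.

1/2

Bea's father's ABO genotype from AB × AB: 1/4 AA, 1/2 AB, 1/4 BB.
Crossing each possibility with the mother AA and summing P(type AB): 1/4·0 + 1/2·1/2 + 1/4·1 = 1/2.
Similarly for Rh via the father's Rh distribution: P(Rh+) = 1.
Independent loci: 1/2 × 1 = 1/2.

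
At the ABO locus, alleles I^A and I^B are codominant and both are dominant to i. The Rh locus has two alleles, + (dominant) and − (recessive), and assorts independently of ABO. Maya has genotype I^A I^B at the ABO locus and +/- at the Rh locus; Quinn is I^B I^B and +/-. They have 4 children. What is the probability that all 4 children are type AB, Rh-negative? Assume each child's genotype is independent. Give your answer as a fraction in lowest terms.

1/4096

ABO cross I^A I^B × I^B I^B → 1/2 B, 1/2 AB.
Rh cross +/- × +/- → 3/4 Rh+, 1/4 Rh-; so P(type AB, Rh-negative) = 1/2 × 1/4 = 1/8 per child.
All 4 independent: (1/8)^4 = 1/4096.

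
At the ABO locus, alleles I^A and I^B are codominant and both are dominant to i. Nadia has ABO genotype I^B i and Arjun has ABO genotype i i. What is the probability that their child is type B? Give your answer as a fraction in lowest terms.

ABO cross I^B i × i i → offspring phenotypes: 1/2 O, 1/2 B.
So P(type B) = 1/2.

1/2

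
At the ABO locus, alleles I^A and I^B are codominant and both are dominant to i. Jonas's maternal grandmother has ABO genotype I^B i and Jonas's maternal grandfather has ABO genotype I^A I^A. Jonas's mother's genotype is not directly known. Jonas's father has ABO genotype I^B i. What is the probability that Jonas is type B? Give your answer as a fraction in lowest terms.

3/8

Jonas's mother's ABO genotype from I^B i × I^A I^A: 1/2 I^A I^B, 1/2 I^A i.
Crossing each possibility with the father I^B i and summing P(type B): 1/2·1/2 + 1/2·1/4 = 3/8.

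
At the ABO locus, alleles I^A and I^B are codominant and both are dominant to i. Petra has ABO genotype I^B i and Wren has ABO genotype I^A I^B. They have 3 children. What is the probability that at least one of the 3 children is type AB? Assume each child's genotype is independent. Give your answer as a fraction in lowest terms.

37/64

ABO cross I^B i × I^A I^B → 1/4 A, 1/2 B, 1/4 AB.
So P(type AB) = 1/4 per child.
P(none) = (3/4)^3 = 27/64; P(at least one) = 1 − 27/64 = 37/64.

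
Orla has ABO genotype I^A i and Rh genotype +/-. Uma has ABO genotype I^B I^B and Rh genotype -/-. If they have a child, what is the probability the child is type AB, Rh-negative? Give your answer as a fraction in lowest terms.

ABO cross I^A i × I^B I^B → offspring phenotypes: 1/2 B, 1/2 AB.
Rh cross +/- × -/- → 1/2 Rh+, 1/2 Rh-.
Independent loci: P(type AB, Rh-negative) = 1/2 × 1/2 = 1/4.

1/4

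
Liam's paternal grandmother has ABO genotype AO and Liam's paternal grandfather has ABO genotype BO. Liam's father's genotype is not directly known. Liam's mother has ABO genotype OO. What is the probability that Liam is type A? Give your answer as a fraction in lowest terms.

1/4

Liam's father's ABO genotype from AO × BO: 1/4 AB, 1/4 AO, 1/4 BO, 1/4 OO.
Crossing each possibility with the mother OO and summing P(type A): 1/4·1/2 + 1/4·1/2 + 1/4·0 + 1/4·0 = 1/4.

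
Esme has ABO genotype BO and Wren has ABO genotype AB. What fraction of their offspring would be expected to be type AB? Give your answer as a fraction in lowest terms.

1/4

ABO cross BO × AB → offspring phenotypes: 1/4 A, 1/2 B, 1/4 AB.
So P(type AB) = 1/4.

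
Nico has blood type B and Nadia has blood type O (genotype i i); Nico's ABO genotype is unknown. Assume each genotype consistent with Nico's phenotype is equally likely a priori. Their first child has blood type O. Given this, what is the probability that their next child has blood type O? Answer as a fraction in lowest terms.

1/2

Possible genotypes: Nico ∈ {I^B I^B, I^B i}; Nadia ∈ {i i}.
Weight each parental genotype pair by prior × P(type-O child):
  I^B i × i i: posterior weight 1; P(next child type O) = 1/2.
Weighted sum = 1/2.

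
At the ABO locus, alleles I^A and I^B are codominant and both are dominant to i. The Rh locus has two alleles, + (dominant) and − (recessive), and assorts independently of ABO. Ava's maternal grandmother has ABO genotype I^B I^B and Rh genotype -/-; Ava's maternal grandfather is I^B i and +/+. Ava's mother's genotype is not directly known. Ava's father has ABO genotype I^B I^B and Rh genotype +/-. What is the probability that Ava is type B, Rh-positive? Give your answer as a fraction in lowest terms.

Ava's mother's ABO genotype from I^B I^B × I^B i: 1/2 I^B I^B, 1/2 I^B i.
Crossing each possibility with the father I^B I^B and summing P(type B): 1/2·1 + 1/2·1 = 1.
Similarly for Rh via the mother's Rh distribution: P(Rh+) = 3/4.
Independent loci: 1 × 3/4 = 3/4.

3/4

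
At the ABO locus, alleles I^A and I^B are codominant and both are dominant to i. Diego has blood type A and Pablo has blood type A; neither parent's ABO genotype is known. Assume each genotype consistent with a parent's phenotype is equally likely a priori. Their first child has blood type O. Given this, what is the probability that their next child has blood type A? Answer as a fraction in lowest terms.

Possible genotypes: Diego ∈ {I^A I^A, I^A i}; Pablo ∈ {I^A I^A, I^A i}.
Weight each parental genotype pair by prior × P(type-O child):
  I^A i × I^A i: posterior weight 1; P(next child type A) = 3/4.
Weighted sum = 3/4.

3/4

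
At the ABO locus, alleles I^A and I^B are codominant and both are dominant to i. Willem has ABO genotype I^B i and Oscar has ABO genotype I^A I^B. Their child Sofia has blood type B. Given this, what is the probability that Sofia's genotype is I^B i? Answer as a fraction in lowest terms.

1/2

Cross I^B i × I^A I^B → 1/4 I^A I^B, 1/4 I^A i, 1/4 I^B I^B, 1/4 I^B i.
Type-B genotypes among offspring: I^B I^B (1/4), I^B i (1/4); total 1/2.
P(I^B i | type B) = (1/4) / (1/2) = 1/2.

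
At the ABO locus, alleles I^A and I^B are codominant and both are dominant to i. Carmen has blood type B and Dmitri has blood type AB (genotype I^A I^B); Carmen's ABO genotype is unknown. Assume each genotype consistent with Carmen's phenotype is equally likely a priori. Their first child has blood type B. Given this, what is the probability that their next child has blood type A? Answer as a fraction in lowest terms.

1/8

Possible genotypes: Carmen ∈ {I^B I^B, I^B i}; Dmitri ∈ {I^A I^B}.
Weight each parental genotype pair by prior × P(type-B child):
  I^B I^B × I^A I^B: posterior weight 1/2; P(next child type A) = 0.
  I^B i × I^A I^B: posterior weight 1/2; P(next child type A) = 1/4.
Weighted sum = 1/8.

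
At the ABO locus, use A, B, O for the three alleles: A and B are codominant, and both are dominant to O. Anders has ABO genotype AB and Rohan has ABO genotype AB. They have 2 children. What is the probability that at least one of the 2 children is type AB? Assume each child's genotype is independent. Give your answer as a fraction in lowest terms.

3/4

ABO cross AB × AB → 1/4 A, 1/4 B, 1/2 AB.
So P(type AB) = 1/2 per child.
P(none) = (1/2)^2 = 1/4; P(at least one) = 1 − 1/4 = 3/4.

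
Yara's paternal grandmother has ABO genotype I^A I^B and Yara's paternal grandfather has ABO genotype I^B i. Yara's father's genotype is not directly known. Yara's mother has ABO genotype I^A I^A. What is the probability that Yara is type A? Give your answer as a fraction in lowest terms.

Yara's father's ABO genotype from I^A I^B × I^B i: 1/4 I^A I^B, 1/4 I^A i, 1/4 I^B I^B, 1/4 I^B i.
Crossing each possibility with the mother I^A I^A and summing P(type A): 1/4·1/2 + 1/4·1 + 1/4·0 + 1/4·1/2 = 1/2.

1/2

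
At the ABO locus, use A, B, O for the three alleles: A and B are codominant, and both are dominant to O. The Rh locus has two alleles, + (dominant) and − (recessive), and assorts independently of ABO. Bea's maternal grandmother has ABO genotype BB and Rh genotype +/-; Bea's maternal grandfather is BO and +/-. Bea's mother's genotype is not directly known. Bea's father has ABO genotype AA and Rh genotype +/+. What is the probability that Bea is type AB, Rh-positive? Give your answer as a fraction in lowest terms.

Bea's mother's ABO genotype from BB × BO: 1/2 BB, 1/2 BO.
Crossing each possibility with the father AA and summing P(type AB): 1/2·1 + 1/2·1/2 = 3/4.
Similarly for Rh via the mother's Rh distribution: P(Rh+) = 1.
Independent loci: 3/4 × 1 = 3/4.

3/4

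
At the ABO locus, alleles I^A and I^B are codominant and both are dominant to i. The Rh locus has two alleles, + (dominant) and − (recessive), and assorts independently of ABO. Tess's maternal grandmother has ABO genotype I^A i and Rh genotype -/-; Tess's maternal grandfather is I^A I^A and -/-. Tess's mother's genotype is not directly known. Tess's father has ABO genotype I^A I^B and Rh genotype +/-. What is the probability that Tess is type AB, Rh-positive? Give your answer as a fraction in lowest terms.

Tess's mother's ABO genotype from I^A i × I^A I^A: 1/2 I^A I^A, 1/2 I^A i.
Crossing each possibility with the father I^A I^B and summing P(type AB): 1/2·1/2 + 1/2·1/4 = 3/8.
Similarly for Rh via the mother's Rh distribution: P(Rh+) = 1/2.
Independent loci: 3/8 × 1/2 = 3/16.

3/16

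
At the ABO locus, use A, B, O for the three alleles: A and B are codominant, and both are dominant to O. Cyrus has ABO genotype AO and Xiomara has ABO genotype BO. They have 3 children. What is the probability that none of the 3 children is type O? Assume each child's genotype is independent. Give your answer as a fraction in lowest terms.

27/64

ABO cross AO × BO → 1/4 O, 1/4 A, 1/4 B, 1/4 AB.
So P(type O) = 1/4 per child.
P(not type O) = 3/4 for one child; (3/4)^3 = 27/64.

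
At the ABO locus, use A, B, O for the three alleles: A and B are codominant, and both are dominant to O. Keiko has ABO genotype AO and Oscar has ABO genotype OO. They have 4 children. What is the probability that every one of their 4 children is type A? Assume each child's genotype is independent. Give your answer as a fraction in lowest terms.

ABO cross AO × OO → 1/2 O, 1/2 A.
So P(type A) = 1/2 per child.
All 4 independent: (1/2)^4 = 1/16.

1/16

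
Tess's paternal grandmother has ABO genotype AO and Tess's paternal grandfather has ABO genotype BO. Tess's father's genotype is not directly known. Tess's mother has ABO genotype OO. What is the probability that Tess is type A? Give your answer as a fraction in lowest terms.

Tess's father's ABO genotype from AO × BO: 1/4 AB, 1/4 AO, 1/4 BO, 1/4 OO.
Crossing each possibility with the mother OO and summing P(type A): 1/4·1/2 + 1/4·1/2 + 1/4·0 + 1/4·0 = 1/4.

1/4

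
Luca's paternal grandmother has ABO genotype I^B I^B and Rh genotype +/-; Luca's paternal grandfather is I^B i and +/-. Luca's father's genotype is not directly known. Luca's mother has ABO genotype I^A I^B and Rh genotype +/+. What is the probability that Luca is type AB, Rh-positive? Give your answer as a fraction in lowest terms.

3/8

Luca's father's ABO genotype from I^B I^B × I^B i: 1/2 I^B I^B, 1/2 I^B i.
Crossing each possibility with the mother I^A I^B and summing P(type AB): 1/2·1/2 + 1/2·1/4 = 3/8.
Similarly for Rh via the father's Rh distribution: P(Rh+) = 1.
Independent loci: 3/8 × 1 = 3/8.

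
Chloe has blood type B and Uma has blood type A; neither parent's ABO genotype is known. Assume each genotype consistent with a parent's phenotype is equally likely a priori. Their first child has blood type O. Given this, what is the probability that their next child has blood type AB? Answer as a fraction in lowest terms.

1/4

Possible genotypes: Chloe ∈ {BB, BO}; Uma ∈ {AA, AO}.
Weight each parental genotype pair by prior × P(type-O child):
  BO × AO: posterior weight 1; P(next child type AB) = 1/4.
Weighted sum = 1/4.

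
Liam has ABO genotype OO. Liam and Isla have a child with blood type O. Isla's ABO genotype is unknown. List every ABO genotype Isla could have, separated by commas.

For each candidate genotype of Isla, check whether crossing it with OO can produce every observed child phenotype.
  AA → possible child types {A} ✗
  AB → possible child types {A, B} ✗
  AO → possible child types {O, A} ✓
  BB → possible child types {B} ✗
  BO → possible child types {O, B} ✓
  OO → possible child types {O} ✓

AO, BO, OO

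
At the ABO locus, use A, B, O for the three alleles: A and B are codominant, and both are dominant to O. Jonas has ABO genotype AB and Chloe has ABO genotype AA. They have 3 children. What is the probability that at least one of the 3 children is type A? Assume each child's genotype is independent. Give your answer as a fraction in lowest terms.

7/8

ABO cross AB × AA → 1/2 A, 1/2 AB.
So P(type A) = 1/2 per child.
P(none) = (1/2)^3 = 1/8; P(at least one) = 1 − 1/8 = 7/8.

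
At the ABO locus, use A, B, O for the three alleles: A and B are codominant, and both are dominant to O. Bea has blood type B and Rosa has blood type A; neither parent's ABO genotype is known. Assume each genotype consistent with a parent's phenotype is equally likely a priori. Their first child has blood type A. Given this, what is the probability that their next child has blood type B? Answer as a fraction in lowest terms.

1/12

Possible genotypes: Bea ∈ {BB, BO}; Rosa ∈ {AA, AO}.
Weight each parental genotype pair by prior × P(type-A child):
  BO × AA: posterior weight 2/3; P(next child type B) = 0.
  BO × AO: posterior weight 1/3; P(next child type B) = 1/4.
Weighted sum = 1/12.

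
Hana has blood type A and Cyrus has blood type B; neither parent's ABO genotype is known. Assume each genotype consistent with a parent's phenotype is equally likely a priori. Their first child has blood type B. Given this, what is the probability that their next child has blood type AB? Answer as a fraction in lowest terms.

Possible genotypes: Hana ∈ {AA, AO}; Cyrus ∈ {BB, BO}.
Weight each parental genotype pair by prior × P(type-B child):
  AO × BB: posterior weight 2/3; P(next child type AB) = 1/2.
  AO × BO: posterior weight 1/3; P(next child type AB) = 1/4.
Weighted sum = 5/12.

5/12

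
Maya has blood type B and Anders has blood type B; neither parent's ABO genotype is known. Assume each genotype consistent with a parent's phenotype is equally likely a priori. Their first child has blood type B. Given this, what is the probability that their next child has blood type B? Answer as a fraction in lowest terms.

Possible genotypes: Maya ∈ {BB, BO}; Anders ∈ {BB, BO}.
Weight each parental genotype pair by prior × P(type-B child):
  BB × BB: posterior weight 4/15; P(next child type B) = 1.
  BB × BO: posterior weight 4/15; P(next child type B) = 1.
  BO × BB: posterior weight 4/15; P(next child type B) = 1.
  BO × BO: posterior weight 1/5; P(next child type B) = 3/4.
Weighted sum = 19/20.

19/20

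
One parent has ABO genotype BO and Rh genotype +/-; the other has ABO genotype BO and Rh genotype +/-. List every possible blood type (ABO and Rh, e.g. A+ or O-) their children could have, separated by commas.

Gametes from BO × BO give offspring ABO genotypes BB, BO, OO, i.e. phenotypes O, B.
Rh cross +/- × +/- → phenotypes Rh+, Rh-.
Combining independently: O+, O-, B+, B-.

O+, O-, B+, B-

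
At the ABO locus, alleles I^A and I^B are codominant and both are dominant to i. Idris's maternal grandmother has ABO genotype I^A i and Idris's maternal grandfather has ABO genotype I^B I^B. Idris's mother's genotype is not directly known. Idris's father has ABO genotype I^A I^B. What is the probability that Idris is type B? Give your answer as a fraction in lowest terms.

3/8

Idris's mother's ABO genotype from I^A i × I^B I^B: 1/2 I^A I^B, 1/2 I^B i.
Crossing each possibility with the father I^A I^B and summing P(type B): 1/2·1/4 + 1/2·1/2 = 3/8.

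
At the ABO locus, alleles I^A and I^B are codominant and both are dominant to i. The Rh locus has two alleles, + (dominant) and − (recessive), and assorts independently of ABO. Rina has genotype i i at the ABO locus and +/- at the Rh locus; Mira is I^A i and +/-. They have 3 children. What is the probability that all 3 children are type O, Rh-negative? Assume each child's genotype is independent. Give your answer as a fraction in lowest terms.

ABO cross i i × I^A i → 1/2 O, 1/2 A.
Rh cross +/- × +/- → 3/4 Rh+, 1/4 Rh-; so P(type O, Rh-negative) = 1/2 × 1/4 = 1/8 per child.
All 3 independent: (1/8)^3 = 1/512.

1/512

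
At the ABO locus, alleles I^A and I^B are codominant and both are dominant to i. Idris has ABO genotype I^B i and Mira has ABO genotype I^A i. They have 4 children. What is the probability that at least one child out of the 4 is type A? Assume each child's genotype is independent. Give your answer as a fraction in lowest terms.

ABO cross I^B i × I^A i → 1/4 O, 1/4 A, 1/4 B, 1/4 AB.
So P(type A) = 1/4 per child.
P(none) = (3/4)^4 = 81/256; P(at least one) = 1 − 81/256 = 175/256.

175/256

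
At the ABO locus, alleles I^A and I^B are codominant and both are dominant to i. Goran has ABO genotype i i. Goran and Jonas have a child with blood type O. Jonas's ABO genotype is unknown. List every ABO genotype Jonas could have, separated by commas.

For each candidate genotype of Jonas, check whether crossing it with i i can produce every observed child phenotype.
  I^A I^A → possible child types {A} ✗
  I^A I^B → possible child types {A, B} ✗
  I^A i → possible child types {O, A} ✓
  I^B I^B → possible child types {B} ✗
  I^B i → possible child types {O, B} ✓
  i i → possible child types {O} ✓

I^A i, I^B i, i i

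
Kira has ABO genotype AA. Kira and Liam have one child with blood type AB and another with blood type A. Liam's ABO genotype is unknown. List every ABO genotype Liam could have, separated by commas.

For each candidate genotype of Liam, check whether crossing it with AA can produce every observed child phenotype.
  AA → possible child types {A} ✗
  AB → possible child types {A, AB} ✓
  AO → possible child types {A} ✗
  BB → possible child types {AB} ✗
  BO → possible child types {A, AB} ✓
  OO → possible child types {A} ✗

AB, BO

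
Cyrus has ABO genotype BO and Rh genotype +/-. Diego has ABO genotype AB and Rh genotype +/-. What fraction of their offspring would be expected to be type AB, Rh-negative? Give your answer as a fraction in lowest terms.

1/16

ABO cross BO × AB → offspring phenotypes: 1/4 A, 1/2 B, 1/4 AB.
Rh cross +/- × +/- → 3/4 Rh+, 1/4 Rh-.
Independent loci: P(type AB, Rh-negative) = 1/4 × 1/4 = 1/16.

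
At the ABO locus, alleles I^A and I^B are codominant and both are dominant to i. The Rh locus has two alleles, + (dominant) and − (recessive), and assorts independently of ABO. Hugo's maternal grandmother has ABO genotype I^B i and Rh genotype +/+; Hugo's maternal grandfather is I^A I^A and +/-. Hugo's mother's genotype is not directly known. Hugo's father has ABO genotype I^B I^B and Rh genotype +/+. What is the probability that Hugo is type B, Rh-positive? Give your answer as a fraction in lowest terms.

Hugo's mother's ABO genotype from I^B i × I^A I^A: 1/2 I^A I^B, 1/2 I^A i.
Crossing each possibility with the father I^B I^B and summing P(type B): 1/2·1/2 + 1/2·1/2 = 1/2.
Similarly for Rh via the mother's Rh distribution: P(Rh+) = 1.
Independent loci: 1/2 × 1 = 1/2.

1/2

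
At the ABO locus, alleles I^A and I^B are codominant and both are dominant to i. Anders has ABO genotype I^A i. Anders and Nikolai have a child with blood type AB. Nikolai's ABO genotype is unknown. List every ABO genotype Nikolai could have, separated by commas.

For each candidate genotype of Nikolai, check whether crossing it with I^A i can produce every observed child phenotype.
  I^A I^A → possible child types {A} ✗
  I^A I^B → possible child types {A, B, AB} ✓
  I^A i → possible child types {O, A} ✗
  I^B I^B → possible child types {B, AB} ✓
  I^B i → possible child types {O, A, B, AB} ✓
  i i → possible child types {O, A} ✗

I^A I^B, I^B I^B, I^B i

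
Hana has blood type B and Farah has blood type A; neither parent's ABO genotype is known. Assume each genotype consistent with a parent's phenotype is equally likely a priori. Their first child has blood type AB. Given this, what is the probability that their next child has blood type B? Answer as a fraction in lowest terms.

5/36

Possible genotypes: Hana ∈ {I^B I^B, I^B i}; Farah ∈ {I^A I^A, I^A i}.
Weight each parental genotype pair by prior × P(type-AB child):
  I^B I^B × I^A I^A: posterior weight 4/9; P(next child type B) = 0.
  I^B I^B × I^A i: posterior weight 2/9; P(next child type B) = 1/2.
  I^B i × I^A I^A: posterior weight 2/9; P(next child type B) = 0.
  I^B i × I^A i: posterior weight 1/9; P(next child type B) = 1/4.
Weighted sum = 5/36.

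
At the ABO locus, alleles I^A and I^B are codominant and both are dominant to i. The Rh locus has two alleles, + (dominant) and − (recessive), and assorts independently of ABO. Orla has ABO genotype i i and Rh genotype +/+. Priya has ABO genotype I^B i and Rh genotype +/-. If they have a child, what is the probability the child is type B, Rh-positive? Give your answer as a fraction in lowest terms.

ABO cross i i × I^B i → offspring phenotypes: 1/2 O, 1/2 B.
Rh cross +/+ × +/- → 1 Rh+.
Independent loci: P(type B, Rh-positive) = 1/2 × 1 = 1/2.

1/2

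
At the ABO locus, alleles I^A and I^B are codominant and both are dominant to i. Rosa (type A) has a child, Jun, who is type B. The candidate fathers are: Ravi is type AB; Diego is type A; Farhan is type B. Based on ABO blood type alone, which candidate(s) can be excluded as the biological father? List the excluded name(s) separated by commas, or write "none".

A candidate is excluded only if no genotype consistent with his phenotype could produce a type B child with a type A mother.
Diego (type A): no genotype consistent with that phenotype can produce a type-B child with a type-A mother.

Diego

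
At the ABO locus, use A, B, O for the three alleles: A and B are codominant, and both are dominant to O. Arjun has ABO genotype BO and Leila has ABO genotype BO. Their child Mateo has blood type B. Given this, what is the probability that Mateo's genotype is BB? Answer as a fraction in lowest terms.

1/3

Cross BO × BO → 1/4 BB, 1/2 BO, 1/4 OO.
Type-B genotypes among offspring: BB (1/4), BO (1/2); total 3/4.
P(BB | type B) = (1/4) / (3/4) = 1/3.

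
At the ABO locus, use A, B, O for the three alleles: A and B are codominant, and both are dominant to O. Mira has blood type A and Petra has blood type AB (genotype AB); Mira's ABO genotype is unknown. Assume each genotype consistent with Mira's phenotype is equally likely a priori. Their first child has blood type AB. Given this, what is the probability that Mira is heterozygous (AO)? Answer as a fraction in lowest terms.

Possible genotypes: Mira ∈ {AA, AO}; Petra ∈ {AB}.
Weight each parental genotype pair by prior × P(type-AB child):
  AA × AB: posterior weight 2/3.
  AO × AB: posterior weight 1/3.
Sum the posterior weight over pairs where Mira is AO: 1/3.

1/3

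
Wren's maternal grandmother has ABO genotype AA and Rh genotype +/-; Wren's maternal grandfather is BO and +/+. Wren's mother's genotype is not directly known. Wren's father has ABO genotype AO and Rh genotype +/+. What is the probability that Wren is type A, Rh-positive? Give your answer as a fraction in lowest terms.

Wren's mother's ABO genotype from AA × BO: 1/2 AB, 1/2 AO.
Crossing each possibility with the father AO and summing P(type A): 1/2·1/2 + 1/2·3/4 = 5/8.
Similarly for Rh via the mother's Rh distribution: P(Rh+) = 1.
Independent loci: 5/8 × 1 = 5/8.

5/8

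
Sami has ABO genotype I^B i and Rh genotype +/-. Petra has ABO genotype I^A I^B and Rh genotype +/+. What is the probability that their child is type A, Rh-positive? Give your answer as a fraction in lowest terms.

ABO cross I^B i × I^A I^B → offspring phenotypes: 1/4 A, 1/2 B, 1/4 AB.
Rh cross +/- × +/+ → 1 Rh+.
Independent loci: P(type A, Rh-positive) = 1/4 × 1 = 1/4.

1/4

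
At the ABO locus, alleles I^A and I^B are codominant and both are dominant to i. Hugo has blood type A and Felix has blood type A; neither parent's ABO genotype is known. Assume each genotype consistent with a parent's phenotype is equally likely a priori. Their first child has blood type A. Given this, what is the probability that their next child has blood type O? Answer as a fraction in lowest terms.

1/20

Possible genotypes: Hugo ∈ {I^A I^A, I^A i}; Felix ∈ {I^A I^A, I^A i}.
Weight each parental genotype pair by prior × P(type-A child):
  I^A I^A × I^A I^A: posterior weight 4/15; P(next child type O) = 0.
  I^A I^A × I^A i: posterior weight 4/15; P(next child type O) = 0.
  I^A i × I^A I^A: posterior weight 4/15; P(next child type O) = 0.
  I^A i × I^A i: posterior weight 1/5; P(next child type O) = 1/4.
Weighted sum = 1/20.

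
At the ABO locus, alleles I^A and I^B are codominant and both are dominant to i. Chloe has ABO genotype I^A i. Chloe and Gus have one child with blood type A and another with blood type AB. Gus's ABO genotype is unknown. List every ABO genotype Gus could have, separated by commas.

For each candidate genotype of Gus, check whether crossing it with I^A i can produce every observed child phenotype.
  I^A I^A → possible child types {A} ✗
  I^A I^B → possible child types {A, B, AB} ✓
  I^A i → possible child types {O, A} ✗
  I^B I^B → possible child types {B, AB} ✗
  I^B i → possible child types {O, A, B, AB} ✓
  i i → possible child types {O, A} ✗

I^A I^B, I^B i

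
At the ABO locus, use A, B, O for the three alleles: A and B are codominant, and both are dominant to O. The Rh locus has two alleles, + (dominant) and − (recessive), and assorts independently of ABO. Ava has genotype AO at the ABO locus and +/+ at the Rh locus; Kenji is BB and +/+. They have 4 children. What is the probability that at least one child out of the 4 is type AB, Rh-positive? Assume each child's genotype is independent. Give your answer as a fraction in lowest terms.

ABO cross AO × BB → 1/2 B, 1/2 AB.
Rh cross +/+ × +/+ → 1 Rh+; so P(type AB, Rh-positive) = 1/2 × 1 = 1/2 per child.
P(none) = (1/2)^4 = 1/16; P(at least one) = 1 − 1/16 = 15/16.

15/16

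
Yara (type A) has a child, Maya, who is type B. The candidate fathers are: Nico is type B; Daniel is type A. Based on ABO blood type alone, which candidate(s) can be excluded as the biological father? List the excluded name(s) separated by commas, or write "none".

A candidate is excluded only if no genotype consistent with his phenotype could produce a type B child with a type A mother.
Daniel (type A): no genotype consistent with that phenotype can produce a type-B child with a type-A mother.

Daniel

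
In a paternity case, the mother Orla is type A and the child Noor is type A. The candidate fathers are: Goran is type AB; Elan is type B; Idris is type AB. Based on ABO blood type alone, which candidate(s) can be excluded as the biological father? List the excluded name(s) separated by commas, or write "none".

A candidate is excluded only if no genotype consistent with his phenotype could produce a type A child with a type A mother.
Every candidate has at least one consistent genotype combination, so none can be excluded.

none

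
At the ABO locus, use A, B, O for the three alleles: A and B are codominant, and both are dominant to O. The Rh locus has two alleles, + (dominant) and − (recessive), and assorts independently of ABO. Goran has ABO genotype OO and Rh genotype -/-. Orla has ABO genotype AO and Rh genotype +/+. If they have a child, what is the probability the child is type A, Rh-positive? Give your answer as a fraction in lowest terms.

ABO cross OO × AO → offspring phenotypes: 1/2 O, 1/2 A.
Rh cross -/- × +/+ → 1 Rh+.
Independent loci: P(type A, Rh-positive) = 1/2 × 1 = 1/2.

1/2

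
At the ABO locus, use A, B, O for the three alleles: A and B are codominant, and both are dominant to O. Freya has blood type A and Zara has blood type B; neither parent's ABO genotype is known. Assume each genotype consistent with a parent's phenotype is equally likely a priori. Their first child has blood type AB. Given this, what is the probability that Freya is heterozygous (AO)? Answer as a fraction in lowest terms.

1/3

Possible genotypes: Freya ∈ {AA, AO}; Zara ∈ {BB, BO}.
Weight each parental genotype pair by prior × P(type-AB child):
  AA × BB: posterior weight 4/9.
  AA × BO: posterior weight 2/9.
  AO × BB: posterior weight 2/9.
  AO × BO: posterior weight 1/9.
Sum the posterior weight over pairs where Freya is AO: 1/3.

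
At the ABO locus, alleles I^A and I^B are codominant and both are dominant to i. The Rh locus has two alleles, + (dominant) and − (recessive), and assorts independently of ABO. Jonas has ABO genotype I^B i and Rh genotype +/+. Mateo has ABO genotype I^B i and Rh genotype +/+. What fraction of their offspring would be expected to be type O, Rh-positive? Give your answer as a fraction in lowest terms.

ABO cross I^B i × I^B i → offspring phenotypes: 1/4 O, 3/4 B.
Rh cross +/+ × +/+ → 1 Rh+.
Independent loci: P(type O, Rh-positive) = 1/4 × 1 = 1/4.

1/4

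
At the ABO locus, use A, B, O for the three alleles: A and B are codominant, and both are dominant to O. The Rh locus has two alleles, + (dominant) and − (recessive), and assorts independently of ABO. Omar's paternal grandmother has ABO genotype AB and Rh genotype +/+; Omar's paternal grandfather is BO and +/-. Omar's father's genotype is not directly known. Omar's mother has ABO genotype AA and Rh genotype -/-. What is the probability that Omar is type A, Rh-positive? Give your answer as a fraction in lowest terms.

Omar's father's ABO genotype from AB × BO: 1/4 AB, 1/4 AO, 1/4 BB, 1/4 BO.
Crossing each possibility with the mother AA and summing P(type A): 1/4·1/2 + 1/4·1 + 1/4·0 + 1/4·1/2 = 1/2.
Similarly for Rh via the father's Rh distribution: P(Rh+) = 3/4.
Independent loci: 1/2 × 3/4 = 3/8.

3/8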